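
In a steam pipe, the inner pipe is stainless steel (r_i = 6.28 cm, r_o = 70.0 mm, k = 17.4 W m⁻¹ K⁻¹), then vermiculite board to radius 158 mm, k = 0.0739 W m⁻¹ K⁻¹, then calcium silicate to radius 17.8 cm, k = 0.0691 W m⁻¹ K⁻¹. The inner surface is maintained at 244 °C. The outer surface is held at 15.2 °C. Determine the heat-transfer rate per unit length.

Q' = 113 W/m

Resistance network (inner→outer):
  R'_stainless steel = ln(0.0700/0.0628)/(2πk) = 0.1085/(2π·17.4) = 9.928×10^-4 m·K/W
  R'_vermiculite board = ln(0.158/0.0700)/(2πk) = 0.8141/(2π·0.0739) = 1.753 m·K/W
  R'_calcium silicate = ln(0.178/0.158)/(2πk) = 0.1192/(2π·0.0691) = 0.2745 m·K/W
ΣR = 9.928×10^-4 + 1.753 + 0.2745 = 2.028 m·K/W
Q' = ΔT/ΣR = (244 °C − 15.2 °C)/2.028 = 113 W/m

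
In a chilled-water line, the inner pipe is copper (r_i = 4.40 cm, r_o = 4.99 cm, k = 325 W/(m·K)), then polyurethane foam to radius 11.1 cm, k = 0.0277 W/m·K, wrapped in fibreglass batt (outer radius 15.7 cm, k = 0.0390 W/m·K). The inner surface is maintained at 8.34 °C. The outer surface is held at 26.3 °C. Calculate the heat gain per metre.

Q' = 2.99 W/m

Series thermal resistances, inner to outer:
  R'_copper = ln(0.0499/0.0440)/(2πk) = 0.1258/(2π·325) = 6.162×10^-5 m·K/W
  R'_polyurethane foam = ln(0.111/0.0499)/(2πk) = 0.7995/(2π·0.0277) = 4.594 m·K/W
  R'_fibreglass batt = ln(0.157/0.111)/(2πk) = 0.3467/(2π·0.0390) = 1.415 m·K/W
ΣR = 6.162×10^-5 + 4.594 + 1.415 = 6.009 m·K/W
Q' = ΔT/ΣR = (8.34 °C − 26.3 °C)/6.009 = -2.99 W/m
(Negative Q' ⇒ heat flows inward; heat gain = 2.99 W/m.)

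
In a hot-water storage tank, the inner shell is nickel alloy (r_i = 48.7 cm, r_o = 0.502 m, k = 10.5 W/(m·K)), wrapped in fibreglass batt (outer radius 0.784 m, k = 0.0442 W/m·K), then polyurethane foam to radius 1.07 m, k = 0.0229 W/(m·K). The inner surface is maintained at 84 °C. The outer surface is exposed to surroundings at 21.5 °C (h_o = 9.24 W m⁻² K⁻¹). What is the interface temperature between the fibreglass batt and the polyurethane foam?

T = 51.5 °C

Treat each layer as a resistance in series:
  R_nickel alloy = (1/0.487 − 1/0.502)/(4πk) = 0.06136/(4π·10.5) = 4.650×10^-4 K/W
  R_fibreglass batt = (1/0.502 − 1/0.784)/(4πk) = 0.7165/(4π·0.0442) = 1.290 K/W
  R_polyurethane foam = (1/0.784 − 1/1.07)/(4πk) = 0.3409/(4π·0.0229) = 1.185 K/W
  R_conv,out = 1/(4πr²h) = 1/(4π·1.07²·9.24) = 0.007522 K/W
ΣR = 4.650×10^-4 + 1.290 + 1.185 + 0.007522 = 2.483 K/W
Q = ΔT/ΣR = (84 °C − 21.5 °C)/2.483 = 25.17 W
From the inner boundary to the fibreglass batt/polyurethane foam interface, ΣR_partial = 1.290 K/W.
T_interface = T_in − Q·ΣR_partial = 84 °C − (25.17)(1.290) = 51.5 °C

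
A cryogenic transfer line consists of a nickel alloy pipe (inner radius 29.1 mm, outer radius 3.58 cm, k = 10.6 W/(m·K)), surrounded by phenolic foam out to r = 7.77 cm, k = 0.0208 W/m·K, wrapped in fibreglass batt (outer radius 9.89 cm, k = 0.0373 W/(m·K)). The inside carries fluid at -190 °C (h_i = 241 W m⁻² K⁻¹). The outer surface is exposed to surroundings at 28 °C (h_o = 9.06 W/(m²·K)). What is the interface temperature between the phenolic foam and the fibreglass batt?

T = -8.7 °C

Series thermal resistances, inner to outer:
  R'_conv,in = 1/(2πr h) = 1/(2π·0.0291·241) = 0.02269 m·K/W
  R'_nickel alloy = ln(0.0358/0.0291)/(2πk) = 0.2072/(2π·10.6) = 0.003111 m·K/W
  R'_phenolic foam = ln(0.0777/0.0358)/(2πk) = 0.7749/(2π·0.0208) = 5.929 m·K/W
  R'_fibreglass batt = ln(0.0989/0.0777)/(2πk) = 0.2413/(2π·0.0373) = 1.029 m·K/W
  R'_conv,out = 1/(2πr h) = 1/(2π·0.0989·9.06) = 0.1776 m·K/W
ΣR = 0.02269 + 0.003111 + 5.929 + 1.029 + 0.1776 = 7.161 m·K/W
Q' = ΔT/ΣR = (-190 °C − 28 °C)/7.161 = -30.44 W/m
From the inner boundary to the phenolic foam/fibreglass batt interface, ΣR_partial = 5.955 m·K/W.
T_interface = T_in − Q'·ΣR_partial = -190 °C − (-30.44)(5.955) = -8.7 °C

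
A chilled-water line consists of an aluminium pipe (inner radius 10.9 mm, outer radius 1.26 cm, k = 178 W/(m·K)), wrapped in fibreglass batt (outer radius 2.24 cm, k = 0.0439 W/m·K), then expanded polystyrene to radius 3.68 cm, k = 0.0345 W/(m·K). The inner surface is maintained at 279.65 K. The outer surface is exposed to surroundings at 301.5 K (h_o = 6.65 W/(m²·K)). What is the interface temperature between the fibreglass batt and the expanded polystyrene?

Treat each layer as a resistance in series:
  R'_aluminium = ln(0.0126/0.0109)/(2πk) = 0.1449/(2π·178) = 1.296×10^-4 m·K/W
  R'_fibreglass batt = ln(0.0224/0.0126)/(2πk) = 0.5754/(2π·0.0439) = 2.086 m·K/W
  R'_expanded polystyrene = ln(0.0368/0.0224)/(2πk) = 0.4964/(2π·0.0345) = 2.290 m·K/W
  R'_conv,out = 1/(2πr h) = 1/(2π·0.0368·6.65) = 0.6504 m·K/W
ΣR = 1.296×10^-4 + 2.086 + 2.290 + 0.6504 = 5.027 m·K/W
Q' = ΔT/ΣR = (279.65 K − 301.5 K)/5.027 = -4.347 W/m
From the inner boundary to the fibreglass batt/expanded polystyrene interface, ΣR_partial = 2.086 m·K/W.
T_interface = T_in − Q'·ΣR_partial = 279.65 K − (-4.347)(2.086) = 288.7 K

T = 288.7 K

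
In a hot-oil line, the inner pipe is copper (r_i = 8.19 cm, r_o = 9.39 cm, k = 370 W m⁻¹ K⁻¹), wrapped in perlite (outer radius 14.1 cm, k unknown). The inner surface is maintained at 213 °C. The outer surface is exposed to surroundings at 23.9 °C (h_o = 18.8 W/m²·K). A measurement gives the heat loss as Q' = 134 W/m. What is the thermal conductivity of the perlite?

ΣR = ΔT/Q' = |213 − 23.9|/134 = 1.411 m·K/W
Known resistances:
  R'_copper = ln(0.0939/0.0819)/(2πk) = 0.1367/(2π·370) = 5.881×10^-5 m·K/W
  R'_conv,out = 1/(2πr h) = 1/(2π·0.141·18.8) = 0.06004 m·K/W
R_perlite = ΣR − ΣR_known = 1.411 − 0.06010 = 1.351 m·K/W
ln(r₂/r₁)/(2πk) = 1.351 ⇒ k = 0.4065/(2π·1.351) = 0.0479 W/m·K

k = 0.0479 W/m·K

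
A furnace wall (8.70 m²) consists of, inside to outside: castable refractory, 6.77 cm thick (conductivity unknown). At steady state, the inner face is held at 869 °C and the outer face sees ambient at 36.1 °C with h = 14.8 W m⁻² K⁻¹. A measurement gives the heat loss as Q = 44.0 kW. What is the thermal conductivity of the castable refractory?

k = 0.697 W/m·K

ΣR = ΔT/Q = |869 − 36.1|/44000 = 0.01893 K/W
Known resistances:
  R_conv,out = 1/(hA) = 1/(14.8·8.70) = 0.007766 K/W
R_castable refractory = ΣR − ΣR_known = 0.01893 − 0.007766 = 0.01116 K/W
L/(kA) = 0.01116 ⇒ k = 0.0677/(0.01116·8.70) = 0.697 W/m·K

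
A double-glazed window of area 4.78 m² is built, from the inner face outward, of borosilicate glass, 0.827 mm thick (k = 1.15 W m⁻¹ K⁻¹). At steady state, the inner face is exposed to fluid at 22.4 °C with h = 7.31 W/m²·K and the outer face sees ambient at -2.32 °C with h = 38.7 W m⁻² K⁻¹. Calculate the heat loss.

Q = 723 W

Resistance network (inner→outer):
  R_conv,in = 1/(hA) = 1/(7.31·4.78) = 0.02862 K/W
  R_borosilicate glass = L/(kA) = 8.27×10^-4/(1.15·4.78) = 1.504×10^-4 K/W
  R_conv,out = 1/(hA) = 1/(38.7·4.78) = 0.005406 K/W
ΣR = 0.02862 + 1.504×10^-4 + 0.005406 = 0.03418 K/W
Q = ΔT/ΣR = (22.4 °C − -2.32 °C)/0.03418 = 723 W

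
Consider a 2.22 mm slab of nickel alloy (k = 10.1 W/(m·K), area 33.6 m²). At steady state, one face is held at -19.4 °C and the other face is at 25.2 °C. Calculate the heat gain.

Q = kA·ΔT/L = 10.1 × 33.6 × |-19.4 °C − 25.2 °C| / 0.00222 = 6.82×10^6 W

Q = 6.82×10^6 W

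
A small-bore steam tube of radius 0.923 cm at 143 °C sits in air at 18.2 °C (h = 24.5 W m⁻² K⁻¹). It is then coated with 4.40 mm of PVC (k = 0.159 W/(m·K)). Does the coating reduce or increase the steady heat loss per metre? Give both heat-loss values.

reduces: 177 → 144 W/m

Critical radius for a cylinder: r_cr = k/h = 0.00649 m = 0.649 cm.
Outer radius after coating: r₂ = 0.00923 + 0.00440 = 0.01363 m.
Since r₁ ≥ r_cr, any added insulation reduces the heat loss.
Bare: R = 1/(2πr₁h) = 0.7038 m·K/W; Q = 124.8/0.7038 = 177 W/m.
Coated: R = R_cond + R_conv = 0.8668 m·K/W; Q = 124.8/0.8668 = 144 W/m.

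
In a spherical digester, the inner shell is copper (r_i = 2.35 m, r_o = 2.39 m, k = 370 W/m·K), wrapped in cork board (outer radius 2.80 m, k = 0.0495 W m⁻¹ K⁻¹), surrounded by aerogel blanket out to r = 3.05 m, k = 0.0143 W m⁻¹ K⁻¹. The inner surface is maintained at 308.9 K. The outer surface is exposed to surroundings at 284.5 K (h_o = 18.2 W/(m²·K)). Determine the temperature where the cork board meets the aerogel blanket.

T = 299.7 K

Treat each layer as a resistance in series:
  R_copper = (1/2.35 − 1/2.39)/(4πk) = 0.007122/(4π·370) = 1.532×10^-6 K/W
  R_cork board = (1/2.39 − 1/2.80)/(4πk) = 0.06127/(4π·0.0495) = 0.09849 K/W
  R_aerogel blanket = (1/2.80 − 1/3.05)/(4πk) = 0.02927/(4π·0.0143) = 0.1629 K/W
  R_conv,out = 1/(4πr²h) = 1/(4π·3.05²·18.2) = 4.700×10^-4 K/W
ΣR = 1.532×10^-6 + 0.09849 + 0.1629 + 4.700×10^-4 = 0.2619 K/W
Q = ΔT/ΣR = (308.9 K − 284.5 K)/0.2619 = 93.17 W
From the inner boundary to the cork board/aerogel blanket interface, ΣR_partial = 0.09849 K/W.
T_interface = T_in − Q·ΣR_partial = 308.9 K − (93.17)(0.09849) = 299.7 K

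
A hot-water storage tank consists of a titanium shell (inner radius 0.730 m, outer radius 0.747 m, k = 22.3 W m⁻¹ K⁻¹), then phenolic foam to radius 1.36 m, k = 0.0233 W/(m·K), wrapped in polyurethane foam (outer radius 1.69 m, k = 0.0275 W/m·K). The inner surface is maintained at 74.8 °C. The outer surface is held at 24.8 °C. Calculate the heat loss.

Series thermal resistances, inner to outer:
  R_titanium = (1/0.730 − 1/0.747)/(4πk) = 0.03117/(4π·22.3) = 1.112×10^-4 K/W
  R_phenolic foam = (1/0.747 − 1/1.36)/(4πk) = 0.6034/(4π·0.0233) = 2.061 K/W
  R_polyurethane foam = (1/1.36 − 1/1.69)/(4πk) = 0.1436/(4π·0.0275) = 0.4155 K/W
ΣR = 1.112×10^-4 + 2.061 + 0.4155 = 2.477 K/W
Q = ΔT/ΣR = (74.8 °C − 24.8 °C)/2.477 = 20.2 W

Q = 20.2 W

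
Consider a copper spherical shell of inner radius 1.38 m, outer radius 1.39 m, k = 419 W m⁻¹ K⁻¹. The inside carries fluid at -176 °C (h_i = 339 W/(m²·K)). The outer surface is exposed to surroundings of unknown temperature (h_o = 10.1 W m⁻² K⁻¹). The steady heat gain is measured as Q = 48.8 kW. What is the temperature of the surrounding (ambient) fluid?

Sum the resistances:
  R_conv,in = 1/(4πr²h) = 1/(4π·1.38²·339) = 1.233×10^-4 K/W
  R_copper = (1/1.38 − 1/1.39)/(4πk) = 0.005213/(4π·419) = 9.901×10^-7 K/W
  R_conv,out = 1/(4πr²h) = 1/(4π·1.39²·10.1) = 0.004078 K/W
ΣR = 0.004202 K/W
ΔT = Q·ΣR = 48800 × 0.004202 = 205.1 K
Heat flows inward, so T_out = T_in + ΔT = -176 + 205.1 = 29.1 °C

T_out = 29.1 °C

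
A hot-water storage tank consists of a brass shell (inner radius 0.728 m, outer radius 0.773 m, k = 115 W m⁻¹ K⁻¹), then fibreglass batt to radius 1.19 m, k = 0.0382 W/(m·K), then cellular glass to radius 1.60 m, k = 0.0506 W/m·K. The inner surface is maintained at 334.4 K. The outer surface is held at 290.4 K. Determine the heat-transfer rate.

Resistance network (inner→outer):
  R_brass = (1/0.728 − 1/0.773)/(4πk) = 0.07997/(4π·115) = 5.533×10^-5 K/W
  R_fibreglass batt = (1/0.773 − 1/1.19)/(4πk) = 0.4533/(4π·0.0382) = 0.9444 K/W
  R_cellular glass = (1/1.19 − 1/1.60)/(4πk) = 0.2153/(4π·0.0506) = 0.3387 K/W
ΣR = 5.533×10^-5 + 0.9444 + 0.3387 = 1.283 K/W
Q = ΔT/ΣR = (334.4 K − 290.4 K)/1.283 = 34.3 W

Q = 34.3 W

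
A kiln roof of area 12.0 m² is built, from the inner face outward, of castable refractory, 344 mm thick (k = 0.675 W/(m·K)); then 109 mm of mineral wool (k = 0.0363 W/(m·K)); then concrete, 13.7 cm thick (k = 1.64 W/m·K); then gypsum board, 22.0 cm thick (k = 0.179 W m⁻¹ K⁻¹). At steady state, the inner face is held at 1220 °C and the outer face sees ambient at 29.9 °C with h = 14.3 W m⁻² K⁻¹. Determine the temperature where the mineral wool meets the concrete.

Resistance network (inner→outer):
  R_castable refractory = L/(kA) = 0.344/(0.675·12.0) = 0.04247 K/W
  R_mineral wool = L/(kA) = 0.109/(0.0363·12.0) = 0.2502 K/W
  R_concrete = L/(kA) = 0.137/(1.64·12.0) = 0.006961 K/W
  R_gypsum board = L/(kA) = 0.220/(0.179·12.0) = 0.1024 K/W
  R_conv,out = 1/(hA) = 1/(14.3·12.0) = 0.005828 K/W
ΣR = 0.04247 + 0.2502 + 0.006961 + 0.1024 + 0.005828 = 0.4079 K/W
Q = ΔT/ΣR = (1220 °C − 29.9 °C)/0.4079 = 2918 W
From the inner boundary to the mineral wool/concrete interface, ΣR_partial = 0.2927 K/W.
T_interface = T_in − Q·ΣR_partial = 1220 °C − (2918)(0.2927) = 366 °C

T = 366 °C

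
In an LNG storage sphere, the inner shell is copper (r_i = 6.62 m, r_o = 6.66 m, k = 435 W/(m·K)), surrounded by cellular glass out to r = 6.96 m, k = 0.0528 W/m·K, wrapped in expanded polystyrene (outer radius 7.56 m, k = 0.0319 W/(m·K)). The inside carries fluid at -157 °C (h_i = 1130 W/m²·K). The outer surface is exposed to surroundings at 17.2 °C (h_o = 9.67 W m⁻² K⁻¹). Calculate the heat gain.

Series thermal resistances, inner to outer:
  R_conv,in = 1/(4πr²h) = 1/(4π·6.62²·1130) = 1.607×10^-6 K/W
  R_copper = (1/6.62 − 1/6.66)/(4πk) = 9.073×10^-4/(4π·435) = 1.660×10^-7 K/W
  R_cellular glass = (1/6.66 − 1/6.96)/(4πk) = 0.006472/(4π·0.0528) = 0.009754 K/W
  R_expanded polystyrene = (1/6.96 − 1/7.56)/(4πk) = 0.01140/(4π·0.0319) = 0.02845 K/W
  R_conv,out = 1/(4πr²h) = 1/(4π·7.56²·9.67) = 1.440×10^-4 K/W
ΣR = 1.607×10^-6 + 1.660×10^-7 + 0.009754 + 0.02845 + 1.440×10^-4 = 0.03835 K/W
Q = ΔT/ΣR = (-157 °C − 17.2 °C)/0.03835 = -4540 W
(Negative Q ⇒ heat flows inward; heat gain = 4540 W.)

Q = 4.54 kW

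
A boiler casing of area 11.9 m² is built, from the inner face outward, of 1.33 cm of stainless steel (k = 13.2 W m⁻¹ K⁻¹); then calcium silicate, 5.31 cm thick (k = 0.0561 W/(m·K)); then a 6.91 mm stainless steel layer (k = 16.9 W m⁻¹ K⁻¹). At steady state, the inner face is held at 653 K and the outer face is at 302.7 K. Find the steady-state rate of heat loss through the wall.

Series thermal resistances, inner to outer:
  R_stainless steel = L/(kA) = 0.0133/(13.2·11.9) = 8.467×10^-5 K/W
  R_calcium silicate = L/(kA) = 0.0531/(0.0561·11.9) = 0.07954 K/W
  R_stainless steel = L/(kA) = 0.00691/(16.9·11.9) = 3.436×10^-5 K/W
ΣR = 8.467×10^-5 + 0.07954 + 3.436×10^-5 = 0.07966 K/W
Q = ΔT/ΣR = (653 K − 302.7 K)/0.07966 = 4400 W

Q = 4400 W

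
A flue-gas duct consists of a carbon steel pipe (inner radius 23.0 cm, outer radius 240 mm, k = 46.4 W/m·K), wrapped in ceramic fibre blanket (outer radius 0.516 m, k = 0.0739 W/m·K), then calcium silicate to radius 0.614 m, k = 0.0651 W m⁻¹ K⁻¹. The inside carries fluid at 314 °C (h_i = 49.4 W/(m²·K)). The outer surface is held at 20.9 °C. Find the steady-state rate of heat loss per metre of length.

Q' = 140 W/m

Treat each layer as a resistance in series:
  R'_conv,in = 1/(2πr h) = 1/(2π·0.230·49.4) = 0.01401 m·K/W
  R'_carbon steel = ln(0.240/0.230)/(2πk) = 0.04256/(2π·46.4) = 1.460×10^-4 m·K/W
  R'_ceramic fibre blanket = ln(0.516/0.240)/(2πk) = 0.7655/(2π·0.0739) = 1.649 m·K/W
  R'_calcium silicate = ln(0.614/0.516)/(2πk) = 0.1739/(2π·0.0651) = 0.4251 m·K/W
ΣR = 0.01401 + 1.460×10^-4 + 1.649 + 0.4251 = 2.088 m·K/W
Q' = ΔT/ΣR = (314 °C − 20.9 °C)/2.088 = 140 W/m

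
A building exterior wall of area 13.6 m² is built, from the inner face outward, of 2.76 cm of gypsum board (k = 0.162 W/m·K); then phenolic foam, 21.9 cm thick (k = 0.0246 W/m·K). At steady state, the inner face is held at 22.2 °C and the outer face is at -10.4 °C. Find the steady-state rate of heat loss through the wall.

Treat each layer as a resistance in series:
  R_gypsum board = L/(kA) = 0.0276/(0.162·13.6) = 0.01253 K/W
  R_phenolic foam = L/(kA) = 0.219/(0.0246·13.6) = 0.6546 K/W
ΣR = 0.01253 + 0.6546 = 0.6671 K/W
Q = ΔT/ΣR = (22.2 °C − -10.4 °C)/0.6671 = 48.9 W

Q = 48.9 W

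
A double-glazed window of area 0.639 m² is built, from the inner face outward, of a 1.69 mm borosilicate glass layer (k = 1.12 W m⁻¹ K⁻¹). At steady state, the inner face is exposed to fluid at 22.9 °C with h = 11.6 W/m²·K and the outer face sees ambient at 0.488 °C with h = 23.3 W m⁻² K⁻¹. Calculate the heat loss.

Treat each layer as a resistance in series:
  R_conv,in = 1/(hA) = 1/(11.6·0.639) = 0.1349 K/W
  R_borosilicate glass = L/(kA) = 0.00169/(1.12·0.639) = 0.002361 K/W
  R_conv,out = 1/(hA) = 1/(23.3·0.639) = 0.06717 K/W
ΣR = 0.1349 + 0.002361 + 0.06717 = 0.2044 K/W
Q = ΔT/ΣR = (22.9 °C − 0.488 °C)/0.2044 = 110 W

Q = 110 W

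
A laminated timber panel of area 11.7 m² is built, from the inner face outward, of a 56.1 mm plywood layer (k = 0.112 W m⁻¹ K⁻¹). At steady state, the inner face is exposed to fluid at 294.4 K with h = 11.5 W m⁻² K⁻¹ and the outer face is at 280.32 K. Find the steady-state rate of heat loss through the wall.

Series thermal resistances, inner to outer:
  R_conv,in = 1/(hA) = 1/(11.5·11.7) = 0.007432 K/W
  R_plywood = L/(kA) = 0.0561/(0.112·11.7) = 0.04281 K/W
ΣR = 0.007432 + 0.04281 = 0.05024 K/W
Q = ΔT/ΣR = (294.4 K − 280.32 K)/0.05024 = 280 W

Q = 280 W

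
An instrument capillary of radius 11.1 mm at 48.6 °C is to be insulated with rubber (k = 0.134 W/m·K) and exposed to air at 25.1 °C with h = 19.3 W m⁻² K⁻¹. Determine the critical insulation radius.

For a cylinder, r_cr = k_ins/h = 0.134/19.3 = 0.00694 m = 0.694 cm

r_cr = 0.694 cm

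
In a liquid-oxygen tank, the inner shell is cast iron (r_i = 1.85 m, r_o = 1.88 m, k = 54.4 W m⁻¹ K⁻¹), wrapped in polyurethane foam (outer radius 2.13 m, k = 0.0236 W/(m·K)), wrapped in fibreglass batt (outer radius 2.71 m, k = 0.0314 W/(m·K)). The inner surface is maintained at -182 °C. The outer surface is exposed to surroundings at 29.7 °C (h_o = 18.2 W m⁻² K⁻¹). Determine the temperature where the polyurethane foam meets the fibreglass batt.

Series thermal resistances, inner to outer:
  R_cast iron = (1/1.85 − 1/1.88)/(4πk) = 0.008626/(4π·54.4) = 1.262×10^-5 K/W
  R_polyurethane foam = (1/1.88 − 1/2.13)/(4πk) = 0.06243/(4π·0.0236) = 0.2105 K/W
  R_fibreglass batt = (1/2.13 − 1/2.71)/(4πk) = 0.1005/(4π·0.0314) = 0.2546 K/W
  R_conv,out = 1/(4πr²h) = 1/(4π·2.71²·18.2) = 5.954×10^-4 K/W
ΣR = 1.262×10^-5 + 0.2105 + 0.2546 + 5.954×10^-4 = 0.4657 K/W
Q = ΔT/ΣR = (-182 °C − 29.7 °C)/0.4657 = -454.6 W
From the inner boundary to the polyurethane foam/fibreglass batt interface, ΣR_partial = 0.2105 K/W.
T_interface = T_in − Q·ΣR_partial = -182 °C − (-454.6)(0.2105) = -86.3 °C

T = -86.3 °C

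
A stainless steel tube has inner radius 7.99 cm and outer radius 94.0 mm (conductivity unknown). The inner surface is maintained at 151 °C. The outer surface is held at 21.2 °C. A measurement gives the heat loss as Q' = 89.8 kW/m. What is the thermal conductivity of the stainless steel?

ΣR = ΔT/Q' = |151 − 21.2|/89800 = 0.001445 m·K/W
ln(r₂/r₁)/(2πk) = 0.001445 ⇒ k = 0.1625/(2π·0.001445) = 17.9 W/m·K

k = 17.9 W/m·K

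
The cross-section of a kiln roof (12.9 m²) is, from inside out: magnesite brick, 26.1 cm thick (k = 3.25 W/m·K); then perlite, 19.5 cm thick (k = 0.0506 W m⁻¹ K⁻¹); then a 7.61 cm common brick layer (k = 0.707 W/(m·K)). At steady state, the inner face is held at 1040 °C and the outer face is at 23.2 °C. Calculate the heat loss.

Q = 3.25 kW

Treat each layer as a resistance in series:
  R_magnesite brick = L/(kA) = 0.261/(3.25·12.9) = 0.006225 K/W
  R_perlite = L/(kA) = 0.195/(0.0506·12.9) = 0.2987 K/W
  R_common brick = L/(kA) = 0.0761/(0.707·12.9) = 0.008344 K/W
ΣR = 0.006225 + 0.2987 + 0.008344 = 0.3133 K/W
Q = ΔT/ΣR = (1040 °C − 23.2 °C)/0.3133 = 3250 W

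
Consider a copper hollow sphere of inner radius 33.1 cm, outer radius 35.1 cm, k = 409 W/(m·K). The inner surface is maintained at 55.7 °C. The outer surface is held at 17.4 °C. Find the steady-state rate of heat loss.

Q = 4πk·ΔT/(1/r₁ − 1/r₂) = 4π × 409 × 38.3 / (1/0.331 − 1/0.351) = 1.14×10^6 W

Q = 1.14×10^6 W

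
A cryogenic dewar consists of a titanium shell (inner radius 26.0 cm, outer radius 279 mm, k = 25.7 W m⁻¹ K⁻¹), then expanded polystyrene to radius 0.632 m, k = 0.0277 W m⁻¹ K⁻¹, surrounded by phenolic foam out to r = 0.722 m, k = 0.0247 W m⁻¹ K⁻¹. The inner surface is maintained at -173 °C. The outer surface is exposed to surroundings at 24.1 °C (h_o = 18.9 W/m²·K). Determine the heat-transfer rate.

Q = 30.8 W

Treat each layer as a resistance in series:
  R_titanium = (1/0.260 − 1/0.279)/(4πk) = 0.2619/(4π·25.7) = 8.110×10^-4 K/W
  R_expanded polystyrene = (1/0.279 − 1/0.632)/(4πk) = 2.002/(4π·0.0277) = 5.751 K/W
  R_phenolic foam = (1/0.632 − 1/0.722)/(4πk) = 0.1972/(4π·0.0247) = 0.6355 K/W
  R_conv,out = 1/(4πr²h) = 1/(4π·0.722²·18.9) = 0.008077 K/W
ΣR = 8.110×10^-4 + 5.751 + 0.6355 + 0.008077 = 6.395 K/W
Q = ΔT/ΣR = (-173 °C − 24.1 °C)/6.395 = -30.8 W
(Negative Q ⇒ heat flows inward; heat gain = 30.8 W.)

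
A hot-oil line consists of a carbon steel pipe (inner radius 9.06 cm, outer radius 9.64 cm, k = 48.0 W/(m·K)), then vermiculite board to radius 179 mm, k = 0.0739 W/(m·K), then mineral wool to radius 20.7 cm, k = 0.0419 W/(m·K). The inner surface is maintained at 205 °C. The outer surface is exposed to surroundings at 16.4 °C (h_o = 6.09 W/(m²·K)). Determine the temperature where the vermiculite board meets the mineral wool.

T = 80.0 °C

Treat each layer as a resistance in series:
  R'_carbon steel = ln(0.0964/0.0906)/(2πk) = 0.06205/(2π·48.0) = 2.057×10^-4 m·K/W
  R'_vermiculite board = ln(0.179/0.0964)/(2πk) = 0.6189/(2π·0.0739) = 1.333 m·K/W
  R'_mineral wool = ln(0.207/0.179)/(2πk) = 0.1453/(2π·0.0419) = 0.5520 m·K/W
  R'_conv,out = 1/(2πr h) = 1/(2π·0.207·6.09) = 0.1263 m·K/W
ΣR = 2.057×10^-4 + 1.333 + 0.5520 + 0.1263 = 2.012 m·K/W
Q' = ΔT/ΣR = (205 °C − 16.4 °C)/2.012 = 93.74 W/m
From the inner boundary to the vermiculite board/mineral wool interface, ΣR_partial = 1.333 m·K/W.
T_interface = T_in − Q'·ΣR_partial = 205 °C − (93.74)(1.333) = 80.0 °C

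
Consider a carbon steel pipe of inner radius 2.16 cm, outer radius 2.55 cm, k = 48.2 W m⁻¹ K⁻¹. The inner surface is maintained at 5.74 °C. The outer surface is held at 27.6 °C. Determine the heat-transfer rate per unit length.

Q' = 39900 W/m

Q' = 2πk·ΔT/ln(r₂/r₁) = 2π × 48.2 × 21.86 / ln(0.0255/0.0216) = 39900 W/m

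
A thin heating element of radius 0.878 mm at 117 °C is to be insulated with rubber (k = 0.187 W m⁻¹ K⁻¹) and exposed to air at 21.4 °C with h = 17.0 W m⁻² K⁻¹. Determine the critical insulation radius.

r_cr = 1.10 cm

For a cylinder, r_cr = k_ins/h = 0.187/17.0 = 0.0110 m = 1.10 cm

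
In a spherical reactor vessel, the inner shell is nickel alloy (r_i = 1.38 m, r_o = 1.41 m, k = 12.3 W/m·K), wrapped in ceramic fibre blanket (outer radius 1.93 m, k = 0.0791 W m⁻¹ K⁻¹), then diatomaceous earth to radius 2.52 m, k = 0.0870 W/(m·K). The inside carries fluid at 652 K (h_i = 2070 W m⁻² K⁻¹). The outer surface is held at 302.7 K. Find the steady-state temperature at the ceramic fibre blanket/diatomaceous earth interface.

T = 430 K

Series thermal resistances, inner to outer:
  R_conv,in = 1/(4πr²h) = 1/(4π·1.38²·2070) = 2.019×10^-5 K/W
  R_nickel alloy = (1/1.38 − 1/1.41)/(4πk) = 0.01542/(4π·12.3) = 9.975×10^-5 K/W
  R_ceramic fibre blanket = (1/1.41 − 1/1.93)/(4πk) = 0.1911/(4π·0.0791) = 0.1922 K/W
  R_diatomaceous earth = (1/1.93 − 1/2.52)/(4πk) = 0.1213/(4π·0.0870) = 0.1110 K/W
ΣR = 2.019×10^-5 + 9.975×10^-5 + 0.1922 + 0.1110 = 0.3033 K/W
Q = ΔT/ΣR = (652 K − 302.7 K)/0.3033 = 1152 W
From the inner boundary to the ceramic fibre blanket/diatomaceous earth interface, ΣR_partial = 0.1923 K/W.
T_interface = T_in − Q·ΣR_partial = 652 K − (1152)(0.1923) = 430 K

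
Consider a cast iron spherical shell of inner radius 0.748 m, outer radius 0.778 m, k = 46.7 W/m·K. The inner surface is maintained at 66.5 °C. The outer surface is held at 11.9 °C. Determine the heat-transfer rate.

Q = 4πk·ΔT/(1/r₁ − 1/r₂) = 4π × 46.7 × 54.6 / (1/0.748 − 1/0.778) = 6.22×10^5 W

Q = 6.22×10^5 W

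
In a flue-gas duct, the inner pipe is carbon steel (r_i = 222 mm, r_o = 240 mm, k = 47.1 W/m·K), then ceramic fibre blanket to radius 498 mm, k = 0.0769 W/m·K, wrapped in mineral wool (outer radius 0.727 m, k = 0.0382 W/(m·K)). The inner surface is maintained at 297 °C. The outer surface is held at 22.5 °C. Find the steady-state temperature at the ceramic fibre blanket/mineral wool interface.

Treat each layer as a resistance in series:
  R'_carbon steel = ln(0.240/0.222)/(2πk) = 0.07796/(2π·47.1) = 2.634×10^-4 m·K/W
  R'_ceramic fibre blanket = ln(0.498/0.240)/(2πk) = 0.7300/(2π·0.0769) = 1.511 m·K/W
  R'_mineral wool = ln(0.727/0.498)/(2πk) = 0.3783/(2π·0.0382) = 1.576 m·K/W
ΣR = 2.634×10^-4 + 1.511 + 1.576 = 3.087 m·K/W
Q' = ΔT/ΣR = (297 °C − 22.5 °C)/3.087 = 88.92 W/m
From the inner boundary to the ceramic fibre blanket/mineral wool interface, ΣR_partial = 1.511 m·K/W.
T_interface = T_in − Q'·ΣR_partial = 297 °C − (88.92)(1.511) = 163 °C

T = 163 °C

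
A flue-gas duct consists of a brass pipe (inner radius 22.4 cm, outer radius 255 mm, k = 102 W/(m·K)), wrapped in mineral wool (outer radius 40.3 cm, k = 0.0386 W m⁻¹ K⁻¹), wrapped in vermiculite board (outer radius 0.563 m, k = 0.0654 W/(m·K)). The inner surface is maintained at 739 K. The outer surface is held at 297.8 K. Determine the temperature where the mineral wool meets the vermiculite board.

Resistance network (inner→outer):
  R'_brass = ln(0.255/0.224)/(2πk) = 0.1296/(2π·102) = 2.022×10^-4 m·K/W
  R'_mineral wool = ln(0.403/0.255)/(2πk) = 0.4577/(2π·0.0386) = 1.887 m·K/W
  R'_vermiculite board = ln(0.563/0.403)/(2πk) = 0.3343/(2π·0.0654) = 0.8136 m·K/W
ΣR = 2.022×10^-4 + 1.887 + 0.8136 = 2.701 m·K/W
Q' = ΔT/ΣR = (739 K − 297.8 K)/2.701 = 163.3 W/m
From the inner boundary to the mineral wool/vermiculite board interface, ΣR_partial = 1.887 m·K/W.
T_interface = T_in − Q'·ΣR_partial = 739 K − (163.3)(1.887) = 431 K

T = 431 K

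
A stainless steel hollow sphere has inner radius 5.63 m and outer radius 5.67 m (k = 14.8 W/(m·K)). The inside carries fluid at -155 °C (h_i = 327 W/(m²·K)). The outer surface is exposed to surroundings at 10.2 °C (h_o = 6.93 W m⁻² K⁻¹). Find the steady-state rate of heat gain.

Q = 445 kW

Resistance network (inner→outer):
  R_conv,in = 1/(4πr²h) = 1/(4π·5.63²·327) = 7.678×10^-6 K/W
  R_stainless steel = (1/5.63 − 1/5.67)/(4πk) = 0.001253/(4π·14.8) = 6.737×10^-6 K/W
  R_conv,out = 1/(4πr²h) = 1/(4π·5.67²·6.93) = 3.572×10^-4 K/W
ΣR = 7.678×10^-6 + 6.737×10^-6 + 3.572×10^-4 = 3.716×10^-4 K/W
Q = ΔT/ΣR = (-155 °C − 10.2 °C)/3.716×10^-4 = -4.45×10^5 W
(Negative Q ⇒ heat flows inward; heat gain = 4.45×10^5 W.)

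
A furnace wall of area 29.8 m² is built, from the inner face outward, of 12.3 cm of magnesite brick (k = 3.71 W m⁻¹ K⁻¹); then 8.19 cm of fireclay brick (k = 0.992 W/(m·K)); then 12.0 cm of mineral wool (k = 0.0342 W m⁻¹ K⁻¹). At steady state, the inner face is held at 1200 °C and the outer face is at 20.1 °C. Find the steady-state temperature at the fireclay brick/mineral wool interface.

T = 1162 °C

Treat each layer as a resistance in series:
  R_magnesite brick = L/(kA) = 0.123/(3.71·29.8) = 0.001113 K/W
  R_fireclay brick = L/(kA) = 0.0819/(0.992·29.8) = 0.002770 K/W
  R_mineral wool = L/(kA) = 0.120/(0.0342·29.8) = 0.1177 K/W
ΣR = 0.001113 + 0.002770 + 0.1177 = 0.1216 K/W
Q = ΔT/ΣR = (1200 °C − 20.1 °C)/0.1216 = 9703 W
From the inner boundary to the fireclay brick/mineral wool interface, ΣR_partial = 0.003883 K/W.
T_interface = T_in − Q·ΣR_partial = 1200 °C − (9703)(0.003883) = 1162 °C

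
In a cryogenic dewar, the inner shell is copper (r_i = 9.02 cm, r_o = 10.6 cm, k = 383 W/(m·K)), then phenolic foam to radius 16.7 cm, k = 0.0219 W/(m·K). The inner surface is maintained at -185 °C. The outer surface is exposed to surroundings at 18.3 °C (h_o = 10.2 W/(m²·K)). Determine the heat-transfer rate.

Q = 15.9 W

Treat each layer as a resistance in series:
  R_copper = (1/0.0902 − 1/0.106)/(4πk) = 1.653/(4π·383) = 3.433×10^-4 K/W
  R_phenolic foam = (1/0.106 − 1/0.167)/(4πk) = 3.446/(4π·0.0219) = 12.52 K/W
  R_conv,out = 1/(4πr²h) = 1/(4π·0.167²·10.2) = 0.2797 K/W
ΣR = 3.433×10^-4 + 12.52 + 0.2797 = 12.80 K/W
Q = ΔT/ΣR = (-185 °C − 18.3 °C)/12.80 = -15.9 W
(Negative Q ⇒ heat flows inward; heat gain = 15.9 W.)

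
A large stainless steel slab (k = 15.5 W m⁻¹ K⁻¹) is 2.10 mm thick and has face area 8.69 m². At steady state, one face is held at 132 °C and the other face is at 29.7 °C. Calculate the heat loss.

Q = 6560 kW

Q = kA·ΔT/L = 15.5 × 8.69 × |132 °C − 29.7 °C| / 0.00210 = 6.56×10^6 W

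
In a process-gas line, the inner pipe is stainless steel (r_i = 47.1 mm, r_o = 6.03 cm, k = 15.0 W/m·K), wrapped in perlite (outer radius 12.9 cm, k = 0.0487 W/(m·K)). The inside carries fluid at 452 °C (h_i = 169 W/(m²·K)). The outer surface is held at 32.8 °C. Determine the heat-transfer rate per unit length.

Resistance network (inner→outer):
  R'_conv,in = 1/(2πr h) = 1/(2π·0.0471·169) = 0.01999 m·K/W
  R'_stainless steel = ln(0.0603/0.0471)/(2πk) = 0.2471/(2π·15.0) = 0.002621 m·K/W
  R'_perlite = ln(0.129/0.0603)/(2πk) = 0.7605/(2π·0.0487) = 2.485 m·K/W
ΣR = 0.01999 + 0.002621 + 2.485 = 2.508 m·K/W
Q' = ΔT/ΣR = (452 °C − 32.8 °C)/2.508 = 167 W/m

Q' = 167 W/m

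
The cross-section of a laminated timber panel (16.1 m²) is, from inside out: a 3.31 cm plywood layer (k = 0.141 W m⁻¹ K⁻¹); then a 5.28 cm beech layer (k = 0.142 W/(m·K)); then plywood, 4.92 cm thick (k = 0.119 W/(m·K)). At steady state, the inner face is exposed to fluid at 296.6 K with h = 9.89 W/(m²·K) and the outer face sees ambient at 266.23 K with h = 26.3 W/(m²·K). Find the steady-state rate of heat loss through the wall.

Q = 422 W

Series thermal resistances, inner to outer:
  R_conv,in = 1/(hA) = 1/(9.89·16.1) = 0.006280 K/W
  R_plywood = L/(kA) = 0.0331/(0.141·16.1) = 0.01458 K/W
  R_beech = L/(kA) = 0.0528/(0.142·16.1) = 0.02310 K/W
  R_plywood = L/(kA) = 0.0492/(0.119·16.1) = 0.02568 K/W
  R_conv,out = 1/(hA) = 1/(26.3·16.1) = 0.002362 K/W
ΣR = 0.006280 + 0.01458 + 0.02310 + 0.02568 + 0.002362 = 0.07200 K/W
Q = ΔT/ΣR = (296.6 K − 266.23 K)/0.07200 = 422 W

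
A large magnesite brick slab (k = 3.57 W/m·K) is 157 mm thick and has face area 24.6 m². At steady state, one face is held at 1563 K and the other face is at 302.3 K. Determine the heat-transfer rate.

Q = kA·ΔT/L = 3.57 × 24.6 × |1563 K − 302.3 K| / 0.157 = 7.05×10^5 W

Q = 7.05×10^5 W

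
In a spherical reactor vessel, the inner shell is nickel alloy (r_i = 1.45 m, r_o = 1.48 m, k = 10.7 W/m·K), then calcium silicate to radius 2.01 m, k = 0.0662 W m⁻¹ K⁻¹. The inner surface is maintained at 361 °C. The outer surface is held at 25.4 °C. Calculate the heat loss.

Resistance network (inner→outer):
  R_nickel alloy = (1/1.45 − 1/1.48)/(4πk) = 0.01398/(4π·10.7) = 1.040×10^-4 K/W
  R_calcium silicate = (1/1.48 − 1/2.01)/(4πk) = 0.1782/(4π·0.0662) = 0.2142 K/W
ΣR = 1.040×10^-4 + 0.2142 = 0.2143 K/W
Q = ΔT/ΣR = (361 °C − 25.4 °C)/0.2143 = 1570 W

Q = 1570 W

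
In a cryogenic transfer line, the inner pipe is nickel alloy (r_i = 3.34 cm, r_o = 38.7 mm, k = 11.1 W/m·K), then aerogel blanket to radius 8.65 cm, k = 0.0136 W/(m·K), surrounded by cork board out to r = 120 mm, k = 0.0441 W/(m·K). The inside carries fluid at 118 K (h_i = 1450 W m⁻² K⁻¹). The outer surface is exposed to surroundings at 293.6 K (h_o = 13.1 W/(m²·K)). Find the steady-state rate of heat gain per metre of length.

Resistance network (inner→outer):
  R'_conv,in = 1/(2πr h) = 1/(2π·0.0334·1450) = 0.003286 m·K/W
  R'_nickel alloy = ln(0.0387/0.0334)/(2πk) = 0.1473/(2π·11.1) = 0.002112 m·K/W
  R'_aerogel blanket = ln(0.0865/0.0387)/(2πk) = 0.8043/(2π·0.0136) = 9.412 m·K/W
  R'_cork board = ln(0.120/0.0865)/(2πk) = 0.3273/(2π·0.0441) = 1.181 m·K/W
  R'_conv,out = 1/(2πr h) = 1/(2π·0.120·13.1) = 0.1012 m·K/W
ΣR = 0.003286 + 0.002112 + 9.412 + 1.181 + 0.1012 = 10.70 m·K/W
Q' = ΔT/ΣR = (118 K − 293.6 K)/10.70 = -16.4 W/m
(Negative Q' ⇒ heat flows inward; heat gain = 16.4 W/m.)

Q' = 16.4 W/m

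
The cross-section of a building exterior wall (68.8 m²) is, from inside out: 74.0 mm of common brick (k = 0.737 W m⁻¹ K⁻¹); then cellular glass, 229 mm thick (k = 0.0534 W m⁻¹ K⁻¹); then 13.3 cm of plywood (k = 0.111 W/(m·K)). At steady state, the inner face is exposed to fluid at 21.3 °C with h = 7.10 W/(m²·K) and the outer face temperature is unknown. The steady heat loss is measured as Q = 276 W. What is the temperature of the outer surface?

T_out = -1.68 °C

Series resistances:
  R_conv,in = 1/(hA) = 1/(7.10·68.8) = 0.002047 K/W
  R_common brick = L/(kA) = 0.0740/(0.737·68.8) = 0.001459 K/W
  R_cellular glass = L/(kA) = 0.229/(0.0534·68.8) = 0.06233 K/W
  R_plywood = L/(kA) = 0.133/(0.111·68.8) = 0.01742 K/W
ΣR = 0.08325 K/W
ΔT = Q·ΣR = 276 × 0.08325 = 22.98 K
Heat flows outward, so T_out = T_in − ΔT = 21.3 − 22.98 = -1.68 °C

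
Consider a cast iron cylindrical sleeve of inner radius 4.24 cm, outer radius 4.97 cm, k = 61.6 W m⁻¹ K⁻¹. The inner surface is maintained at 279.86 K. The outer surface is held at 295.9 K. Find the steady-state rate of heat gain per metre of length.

Q' = 39.1 kW/m

Q' = 2πk·ΔT/ln(r₂/r₁) = 2π × 61.6 × 16.04 / ln(0.0497/0.0424) = 39100 W/m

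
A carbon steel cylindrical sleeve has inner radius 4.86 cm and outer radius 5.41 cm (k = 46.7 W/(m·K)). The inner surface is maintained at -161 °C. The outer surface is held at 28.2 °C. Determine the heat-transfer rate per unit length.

Q' = 5.18×10^5 W/m

Q' = 2πk·ΔT/ln(r₂/r₁) = 2π × 46.7 × 189.2 / ln(0.0541/0.0486) = 5.18×10^5 W/m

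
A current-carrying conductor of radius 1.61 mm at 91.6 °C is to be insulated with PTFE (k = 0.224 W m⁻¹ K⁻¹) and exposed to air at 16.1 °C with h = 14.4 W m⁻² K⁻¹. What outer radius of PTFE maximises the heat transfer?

r_cr = 1.56 cm

For a cylinder, r_cr = k_ins/h = 0.224/14.4 = 0.0156 m = 1.56 cm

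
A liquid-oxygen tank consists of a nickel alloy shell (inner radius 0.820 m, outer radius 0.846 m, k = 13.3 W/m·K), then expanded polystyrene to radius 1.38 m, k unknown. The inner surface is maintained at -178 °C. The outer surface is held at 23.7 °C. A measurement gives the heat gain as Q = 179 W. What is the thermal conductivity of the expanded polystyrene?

k = 0.0323 W/m·K

ΣR = ΔT/Q = |-178 − 23.7|/179 = 1.127 K/W
Known resistances:
  R_nickel alloy = (1/0.820 − 1/0.846)/(4πk) = 0.03748/(4π·13.3) = 2.242×10^-4 K/W
R_expanded polystyrene = ΣR − ΣR_known = 1.127 − 2.242×10^-4 = 1.127 K/W
(1/r₁−1/r₂)/(4πk) = 1.127 ⇒ k = 0.4574/(4π·1.127) = 0.0323 W/m·K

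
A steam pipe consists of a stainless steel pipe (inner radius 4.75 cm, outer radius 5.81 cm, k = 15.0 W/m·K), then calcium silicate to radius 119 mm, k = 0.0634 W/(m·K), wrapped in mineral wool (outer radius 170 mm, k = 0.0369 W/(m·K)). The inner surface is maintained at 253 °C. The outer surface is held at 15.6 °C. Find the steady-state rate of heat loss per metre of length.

Treat each layer as a resistance in series:
  R'_stainless steel = ln(0.0581/0.0475)/(2πk) = 0.2014/(2π·15.0) = 0.002137 m·K/W
  R'_calcium silicate = ln(0.119/0.0581)/(2πk) = 0.7170/(2π·0.0634) = 1.800 m·K/W
  R'_mineral wool = ln(0.170/0.119)/(2πk) = 0.3567/(2π·0.0369) = 1.538 m·K/W
ΣR = 0.002137 + 1.800 + 1.538 = 3.340 m·K/W
Q' = ΔT/ΣR = (253 °C − 15.6 °C)/3.340 = 71.1 W/m

Q' = 71.1 W/m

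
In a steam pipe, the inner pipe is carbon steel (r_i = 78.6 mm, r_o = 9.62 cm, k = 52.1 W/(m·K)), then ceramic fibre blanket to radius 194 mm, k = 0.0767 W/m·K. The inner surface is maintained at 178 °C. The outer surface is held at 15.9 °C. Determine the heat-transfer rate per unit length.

Resistance network (inner→outer):
  R'_carbon steel = ln(0.0962/0.0786)/(2πk) = 0.2021/(2π·52.1) = 6.172×10^-4 m·K/W
  R'_ceramic fibre blanket = ln(0.194/0.0962)/(2πk) = 0.7014/(2π·0.0767) = 1.455 m·K/W
ΣR = 6.172×10^-4 + 1.455 = 1.456 m·K/W
Q' = ΔT/ΣR = (178 °C − 15.9 °C)/1.456 = 111 W/m

Q' = 111 W/m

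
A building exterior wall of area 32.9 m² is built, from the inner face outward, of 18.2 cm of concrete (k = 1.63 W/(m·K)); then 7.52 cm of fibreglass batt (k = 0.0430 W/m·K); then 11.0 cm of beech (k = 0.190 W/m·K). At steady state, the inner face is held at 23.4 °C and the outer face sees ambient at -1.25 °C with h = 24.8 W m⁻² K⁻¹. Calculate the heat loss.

Treat each layer as a resistance in series:
  R_concrete = L/(kA) = 0.182/(1.63·32.9) = 0.003394 K/W
  R_fibreglass batt = L/(kA) = 0.0752/(0.0430·32.9) = 0.05316 K/W
  R_beech = L/(kA) = 0.110/(0.190·32.9) = 0.01760 K/W
  R_conv,out = 1/(hA) = 1/(24.8·32.9) = 0.001226 K/W
ΣR = 0.003394 + 0.05316 + 0.01760 + 0.001226 = 0.07538 K/W
Q = ΔT/ΣR = (23.4 °C − -1.25 °C)/0.07538 = 327 W

Q = 327 W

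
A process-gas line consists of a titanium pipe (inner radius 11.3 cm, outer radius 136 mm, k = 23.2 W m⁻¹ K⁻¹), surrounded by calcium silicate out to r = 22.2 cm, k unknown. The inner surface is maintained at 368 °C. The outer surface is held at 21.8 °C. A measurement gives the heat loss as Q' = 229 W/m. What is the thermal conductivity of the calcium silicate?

ΣR = ΔT/Q' = |368 − 21.8|/229 = 1.512 m·K/W
Known resistances:
  R'_titanium = ln(0.136/0.113)/(2πk) = 0.1853/(2π·23.2) = 0.001271 m·K/W
R_calcium silicate = ΣR − ΣR_known = 1.512 − 0.001271 = 1.511 m·K/W
ln(r₂/r₁)/(2πk) = 1.511 ⇒ k = 0.4900/(2π·1.511) = 0.0516 W/m·K

k = 0.0516 W/m·K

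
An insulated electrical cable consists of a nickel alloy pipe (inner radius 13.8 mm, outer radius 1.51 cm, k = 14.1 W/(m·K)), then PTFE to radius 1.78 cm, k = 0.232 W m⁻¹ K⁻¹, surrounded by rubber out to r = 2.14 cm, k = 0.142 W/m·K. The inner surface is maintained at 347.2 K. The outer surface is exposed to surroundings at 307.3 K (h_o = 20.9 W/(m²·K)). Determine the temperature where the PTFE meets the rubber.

T = 340.5 K

Treat each layer as a resistance in series:
  R'_nickel alloy = ln(0.0151/0.0138)/(2πk) = 0.09003/(2π·14.1) = 0.001016 m·K/W
  R'_PTFE = ln(0.0178/0.0151)/(2πk) = 0.1645/(2π·0.232) = 0.1129 m·K/W
  R'_rubber = ln(0.0214/0.0178)/(2πk) = 0.1842/(2π·0.142) = 0.2064 m·K/W
  R'_conv,out = 1/(2πr h) = 1/(2π·0.0214·20.9) = 0.3558 m·K/W
ΣR = 0.001016 + 0.1129 + 0.2064 + 0.3558 = 0.6761 m·K/W
Q' = ΔT/ΣR = (347.2 K − 307.3 K)/0.6761 = 59.01 W/m
From the inner boundary to the PTFE/rubber interface, ΣR_partial = 0.1139 m·K/W.
T_interface = T_in − Q'·ΣR_partial = 347.2 K − (59.01)(0.1139) = 340.5 K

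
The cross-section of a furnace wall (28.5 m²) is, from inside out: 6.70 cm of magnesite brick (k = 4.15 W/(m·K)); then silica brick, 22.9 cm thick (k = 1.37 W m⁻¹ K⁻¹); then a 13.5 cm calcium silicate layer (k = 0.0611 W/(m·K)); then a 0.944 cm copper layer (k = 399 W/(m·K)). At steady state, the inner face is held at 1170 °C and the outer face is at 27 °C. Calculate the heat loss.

Q = 13.6 kW

Series thermal resistances, inner to outer:
  R_magnesite brick = L/(kA) = 0.0670/(4.15·28.5) = 5.665×10^-4 K/W
  R_silica brick = L/(kA) = 0.229/(1.37·28.5) = 0.005865 K/W
  R_calcium silicate = L/(kA) = 0.135/(0.0611·28.5) = 0.07753 K/W
  R_copper = L/(kA) = 0.00944/(399·28.5) = 8.301×10^-7 K/W
ΣR = 5.665×10^-4 + 0.005865 + 0.07753 + 8.301×10^-7 = 0.08396 K/W
Q = ΔT/ΣR = (1170 °C − 27 °C)/0.08396 = 13600 W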